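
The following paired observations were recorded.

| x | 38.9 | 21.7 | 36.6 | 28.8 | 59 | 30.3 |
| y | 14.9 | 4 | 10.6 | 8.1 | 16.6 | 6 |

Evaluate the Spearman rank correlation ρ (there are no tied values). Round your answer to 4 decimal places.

0.9429

Rank x: 5, 1, 4, 2, 6, 3
Rank y: 5, 1, 4, 3, 6, 2
d = rank(x) − rank(y): 0, 0, 0, -1, 0, 1; Σd² = 2
ρ = 1 − 6Σd² / [n(n²−1)] = 1 − 6×2 / (6×35) = 1 − 12/210 ≈ 0.9429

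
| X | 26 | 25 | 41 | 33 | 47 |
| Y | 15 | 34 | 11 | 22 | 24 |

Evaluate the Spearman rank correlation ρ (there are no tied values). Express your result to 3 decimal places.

-0.300

Rank X: 2, 1, 4, 3, 5
Rank Y: 2, 5, 1, 3, 4
d = rank(X) − rank(Y): 0, -4, 3, 0, 1; Σd² = 26
ρ = 1 − 6Σd² / [n(n²−1)] = 1 − 6×26 / (5×24) = 1 − 156/120 ≈ -0.300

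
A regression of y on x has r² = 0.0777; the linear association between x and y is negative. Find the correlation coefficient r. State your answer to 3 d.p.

-0.279

|r| = √0.0777 = 0.279
The association is negative, so r = −0.279.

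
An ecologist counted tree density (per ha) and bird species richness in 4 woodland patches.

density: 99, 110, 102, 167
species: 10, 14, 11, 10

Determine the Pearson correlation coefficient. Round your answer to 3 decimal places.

-0.305

n = 4, Σx = 478, Σy = 45, Σx² = 60194, Σy² = 517, Σxy = 5322
nΣxy − ΣxΣy = 21288 − 21510 = -222
nΣx² − (Σx)² = 240776 − 228484 = 12292; nΣy² − (Σy)² = 2068 − 2025 = 43
r = -222 / √(12292 × 43) = -222 / 727.0186 ≈ -0.305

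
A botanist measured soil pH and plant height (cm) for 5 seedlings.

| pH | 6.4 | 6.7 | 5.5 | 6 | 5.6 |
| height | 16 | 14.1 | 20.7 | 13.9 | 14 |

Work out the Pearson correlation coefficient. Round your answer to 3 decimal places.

n = 5, Σx = 30.2, Σy = 78.7, Σx² = 183.46, Σy² = 1272.51, Σxy = 472.52
nΣxy − ΣxΣy = 2362.6 − 2376.74 = -14.14
nΣx² − (Σx)² = 917.3 − 912.04 = 5.26; nΣy² − (Σy)² = 6362.55 − 6193.69 = 168.86
r = -14.14 / √(5.26 × 168.86) = -14.14 / 29.8027 ≈ -0.474

-0.474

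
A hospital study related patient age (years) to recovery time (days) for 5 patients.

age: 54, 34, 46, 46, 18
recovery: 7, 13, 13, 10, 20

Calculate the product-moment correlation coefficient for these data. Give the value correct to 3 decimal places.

-0.948

n = 5, Σx = 198, Σy = 63, Σx² = 8628, Σy² = 887, Σxy = 2238
nΣxy − ΣxΣy = 11190 − 12474 = -1284
nΣx² − (Σx)² = 43140 − 39204 = 3936; nΣy² − (Σy)² = 4435 − 3969 = 466
r = -1284 / √(3936 × 466) = -1284 / 1354.3175 ≈ -0.948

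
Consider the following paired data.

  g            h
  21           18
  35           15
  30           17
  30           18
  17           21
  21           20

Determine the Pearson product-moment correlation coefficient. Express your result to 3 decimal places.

-0.908

n = 6, Σg = 154, Σh = 109, Σg² = 4196, Σh² = 2003, Σgh = 2730
nΣgh − ΣgΣh = 16380 − 16786 = -406
nΣg² − (Σg)² = 25176 − 23716 = 1460; nΣh² − (Σh)² = 12018 − 11881 = 137
r = -406 / √(1460 × 137) = -406 / 447.2360 ≈ -0.908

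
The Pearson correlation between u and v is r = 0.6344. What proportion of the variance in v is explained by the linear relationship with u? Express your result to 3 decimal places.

0.402

r² = (0.6344)² = 0.402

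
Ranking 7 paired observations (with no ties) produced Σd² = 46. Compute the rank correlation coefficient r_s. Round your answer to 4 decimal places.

ρ = 1 − 6Σd² / [n(n²−1)] = 1 − 6×46 / (7×48)
  = 1 − 276/336 = 1 − 0.82143 ≈ 0.1786

0.1786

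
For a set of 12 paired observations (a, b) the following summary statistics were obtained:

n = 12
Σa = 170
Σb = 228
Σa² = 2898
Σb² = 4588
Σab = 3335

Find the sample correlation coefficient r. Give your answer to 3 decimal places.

r = (nΣab − ΣaΣb) / √[(nΣa² − (Σa)²)(nΣb² − (Σb)²)]
Numerator: 12×3335 − 170×228 = 1260
Denominator: √[(34776 − 28900)(55056 − 51984)] = √[5876 × 3072] = 4248.6553
r = 1260 / 4248.6553 ≈ 0.297

0.297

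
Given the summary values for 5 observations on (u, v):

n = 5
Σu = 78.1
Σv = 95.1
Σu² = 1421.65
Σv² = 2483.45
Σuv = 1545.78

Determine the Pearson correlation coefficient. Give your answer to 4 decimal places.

r = (nΣuv − ΣuΣv) / √[(nΣu² − (Σu)²)(nΣv² − (Σv)²)]
Numerator: 5×1545.78 − 78.1×95.1 = 301.59
Denominator: √[(7108.25 − 6099.61)(12417.25 − 9044.01)] = √[1008.64 × 3373.24] = 1844.5554
r = 301.59 / 1844.5554 ≈ 0.1635

0.1635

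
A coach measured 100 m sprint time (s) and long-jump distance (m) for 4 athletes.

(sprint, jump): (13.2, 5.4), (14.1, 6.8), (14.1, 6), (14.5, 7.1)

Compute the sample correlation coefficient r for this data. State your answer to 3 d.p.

0.897

n = 4, Σx = 55.9, Σy = 25.3, Σx² = 782.11, Σy² = 161.81, Σxy = 354.71
nΣxy − ΣxΣy = 1418.84 − 1414.27 = 4.57
nΣx² − (Σx)² = 3128.44 − 3124.81 = 3.63; nΣy² − (Σy)² = 647.24 − 640.09 = 7.15
r = 4.57 / √(3.63 × 7.15) = 4.57 / 5.0946 ≈ 0.897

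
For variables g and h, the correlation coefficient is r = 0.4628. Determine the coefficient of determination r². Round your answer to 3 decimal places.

0.214

r² = (0.4628)² = 0.214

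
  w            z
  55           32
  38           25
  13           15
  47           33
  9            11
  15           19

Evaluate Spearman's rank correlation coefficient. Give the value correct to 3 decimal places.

Rank w: 6, 4, 2, 5, 1, 3
Rank z: 5, 4, 2, 6, 1, 3
d = rank(w) − rank(z): 1, 0, 0, -1, 0, 0; Σd² = 2
ρ = 1 − 6Σd² / [n(n²−1)] = 1 − 6×2 / (6×35) = 1 − 12/210 ≈ 0.943

0.943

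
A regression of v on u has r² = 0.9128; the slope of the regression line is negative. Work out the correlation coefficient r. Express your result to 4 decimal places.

-0.9554

|r| = √0.9128 = 0.9554
The association is negative, so r = −0.9554.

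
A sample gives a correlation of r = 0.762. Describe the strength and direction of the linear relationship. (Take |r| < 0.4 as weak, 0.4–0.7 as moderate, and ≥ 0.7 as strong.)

r = 0.762 > 0 so the relationship is positive.
|r| = 0.762, which falls in the strong range.

strong positive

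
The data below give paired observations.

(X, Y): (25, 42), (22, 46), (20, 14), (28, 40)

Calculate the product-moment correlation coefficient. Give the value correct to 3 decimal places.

0.586

n = 4, ΣX = 95, ΣY = 142, ΣX² = 2293, ΣY² = 5676, ΣXY = 3462
nΣXY − ΣXΣY = 13848 − 13490 = 358
nΣX² − (ΣX)² = 9172 − 9025 = 147; nΣY² − (ΣY)² = 22704 − 20164 = 2540
r = 358 / √(147 × 2540) = 358 / 611.0483 ≈ 0.586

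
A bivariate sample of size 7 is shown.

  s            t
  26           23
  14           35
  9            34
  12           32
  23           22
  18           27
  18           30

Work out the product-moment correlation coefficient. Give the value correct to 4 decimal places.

-0.9126

n = 7, Σs = 120, Σt = 203, Σs² = 2274, Σt² = 6047, Σst = 3310
nΣst − ΣsΣt = 23170 − 24360 = -1190
nΣs² − (Σs)² = 15918 − 14400 = 1518; nΣt² − (Σt)² = 42329 − 41209 = 1120
r = -1190 / √(1518 × 1120) = -1190 / 1303.9018 ≈ -0.9126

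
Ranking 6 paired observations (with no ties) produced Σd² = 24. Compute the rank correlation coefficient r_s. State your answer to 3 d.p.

0.314

ρ = 1 − 6Σd² / [n(n²−1)] = 1 − 6×24 / (6×35)
  = 1 − 144/210 = 1 − 0.6857 ≈ 0.314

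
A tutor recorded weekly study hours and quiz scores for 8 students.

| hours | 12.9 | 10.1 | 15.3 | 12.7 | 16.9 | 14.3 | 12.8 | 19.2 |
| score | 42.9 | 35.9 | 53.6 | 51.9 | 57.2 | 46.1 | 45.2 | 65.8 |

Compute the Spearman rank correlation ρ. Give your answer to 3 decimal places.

0.833

Rank hours: 4, 1, 6, 2, 7, 5, 3, 8
Rank score: 2, 1, 6, 5, 7, 4, 3, 8
d = rank(hours) − rank(score): 2, 0, 0, -3, 0, 1, 0, 0; Σd² = 14
ρ = 1 − 6Σd² / [n(n²−1)] = 1 − 6×14 / (8×63) = 1 − 84/504 ≈ 0.833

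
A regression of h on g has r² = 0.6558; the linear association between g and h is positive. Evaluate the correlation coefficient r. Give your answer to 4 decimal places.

0.8098

|r| = √0.6558 = 0.8098
The association is positive, so r = 0.8098.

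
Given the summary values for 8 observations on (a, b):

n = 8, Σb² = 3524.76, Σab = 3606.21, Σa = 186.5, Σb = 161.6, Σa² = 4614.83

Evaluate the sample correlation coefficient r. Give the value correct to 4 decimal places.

-0.6108

r = (nΣab − ΣaΣb) / √[(nΣa² − (Σa)²)(nΣb² − (Σb)²)]
Numerator: 8×3606.21 − 186.5×161.6 = -1288.72
Denominator: √[(36918.64 − 34782.25)(28198.08 − 26114.56)] = √[2136.39 × 2083.52] = 2109.7894
r = -1288.72 / 2109.7894 ≈ -0.6108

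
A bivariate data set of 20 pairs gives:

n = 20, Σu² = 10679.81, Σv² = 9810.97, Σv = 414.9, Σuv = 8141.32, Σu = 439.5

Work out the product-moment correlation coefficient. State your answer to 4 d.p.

r = (nΣuv − ΣuΣv) / √[(nΣu² − (Σu)²)(nΣv² − (Σv)²)]
Numerator: 20×8141.32 − 439.5×414.9 = -19522.15
Denominator: √[(213596.2 − 193160.25)(196219.4 − 172142.01)] = √[20435.95 × 24077.39] = 22182.0724
r = -19522.15 / 22182.0724 ≈ -0.8801

-0.8801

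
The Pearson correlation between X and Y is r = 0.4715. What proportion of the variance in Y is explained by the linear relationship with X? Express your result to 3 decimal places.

r² = (0.4715)² = 0.222

0.222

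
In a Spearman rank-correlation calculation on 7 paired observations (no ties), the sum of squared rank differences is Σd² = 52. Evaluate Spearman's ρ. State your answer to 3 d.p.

ρ = 1 − 6Σd² / [n(n²−1)] = 1 − 6×52 / (7×48)
  = 1 − 312/336 = 1 − 0.9286 ≈ 0.071

0.071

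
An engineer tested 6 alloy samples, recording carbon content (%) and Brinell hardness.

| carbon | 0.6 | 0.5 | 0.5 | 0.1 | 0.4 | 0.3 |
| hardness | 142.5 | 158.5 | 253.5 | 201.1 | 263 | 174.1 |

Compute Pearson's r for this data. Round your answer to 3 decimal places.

n = 6, Σx = 2.4, Σy = 1192.7, Σx² = 1.12, Σy² = 249611.77, Σxy = 469.04
nΣxy − ΣxΣy = 2814.24 − 2862.48 = -48.24
nΣx² − (Σx)² = 6.72 − 5.76 = 0.96; nΣy² − (Σy)² = 1497670.62 − 1422533.29 = 75137.33
r = -48.24 / √(0.96 × 75137.33) = -48.24 / 268.5737 ≈ -0.180

-0.180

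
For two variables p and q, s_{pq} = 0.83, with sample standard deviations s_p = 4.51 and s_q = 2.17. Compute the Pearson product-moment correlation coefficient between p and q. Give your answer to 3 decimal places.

r = Cov(p,q) / (s_p · s_q) = 0.83 / (4.51 × 2.17)
  = 0.83 / 9.7867 ≈ 0.085

0.085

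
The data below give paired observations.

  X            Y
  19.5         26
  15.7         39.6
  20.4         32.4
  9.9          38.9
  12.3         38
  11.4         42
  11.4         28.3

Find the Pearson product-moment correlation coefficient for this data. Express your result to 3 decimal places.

n = 7, ΣX = 100.6, ΣY = 245.2, ΣX² = 1552.12, ΣY² = 8816.02, ΣXY = 3443.61
nΣXY − ΣXΣY = 24105.27 − 24667.12 = -561.85
nΣX² − (ΣX)² = 10864.84 − 10120.36 = 744.48; nΣY² − (ΣY)² = 61712.14 − 60123.04 = 1589.1
r = -561.85 / √(744.48 × 1589.1) = -561.85 / 1087.6825 ≈ -0.517

-0.517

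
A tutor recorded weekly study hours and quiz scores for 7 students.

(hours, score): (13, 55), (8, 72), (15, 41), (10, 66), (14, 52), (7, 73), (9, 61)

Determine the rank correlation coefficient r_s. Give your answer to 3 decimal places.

Rank hours: 5, 2, 7, 4, 6, 1, 3
Rank score: 3, 6, 1, 5, 2, 7, 4
d = rank(hours) − rank(score): 2, -4, 6, -1, 4, -6, -1; Σd² = 110
ρ = 1 − 6Σd² / [n(n²−1)] = 1 − 6×110 / (7×48) = 1 − 660/336 ≈ -0.964

-0.964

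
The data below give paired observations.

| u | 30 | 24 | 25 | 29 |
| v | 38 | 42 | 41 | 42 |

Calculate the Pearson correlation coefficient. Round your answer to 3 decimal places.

-0.598

n = 4, Σu = 108, Σv = 163, Σu² = 2942, Σv² = 6653, Σuv = 4391
nΣuv − ΣuΣv = 17564 − 17604 = -40
nΣu² − (Σu)² = 11768 − 11664 = 104; nΣv² − (Σv)² = 26612 − 26569 = 43
r = -40 / √(104 × 43) = -40 / 66.8730 ≈ -0.598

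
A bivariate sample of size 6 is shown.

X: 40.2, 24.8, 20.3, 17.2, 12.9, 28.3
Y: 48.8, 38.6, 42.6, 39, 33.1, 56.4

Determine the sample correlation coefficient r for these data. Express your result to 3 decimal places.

n = 6, ΣX = 143.7, ΣY = 258.5, ΣX² = 3906.31, ΣY² = 11483.73, ΣXY = 6477.73
nΣXY − ΣXΣY = 38866.38 − 37146.45 = 1719.93
nΣX² − (ΣX)² = 23437.86 − 20649.69 = 2788.17; nΣY² − (ΣY)² = 68902.38 − 66822.25 = 2080.13
r = 1719.93 / √(2788.17 × 2080.13) = 1719.93 / 2408.2683 ≈ 0.714

0.714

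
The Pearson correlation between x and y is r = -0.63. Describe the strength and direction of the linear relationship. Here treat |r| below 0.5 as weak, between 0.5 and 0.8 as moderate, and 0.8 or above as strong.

r = -0.63 < 0 so the relationship is negative.
|r| = 0.63, which falls in the moderate range.

moderate negative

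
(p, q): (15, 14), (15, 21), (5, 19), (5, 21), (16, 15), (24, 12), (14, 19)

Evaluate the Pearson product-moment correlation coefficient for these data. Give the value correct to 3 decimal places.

-0.738

n = 7, Σp = 94, Σq = 121, Σp² = 1528, Σq² = 2169, Σpq = 1519
nΣpq − ΣpΣq = 10633 − 11374 = -741
nΣp² − (Σp)² = 10696 − 8836 = 1860; nΣq² − (Σq)² = 15183 − 14641 = 542
r = -741 / √(1860 × 542) = -741 / 1004.0518 ≈ -0.738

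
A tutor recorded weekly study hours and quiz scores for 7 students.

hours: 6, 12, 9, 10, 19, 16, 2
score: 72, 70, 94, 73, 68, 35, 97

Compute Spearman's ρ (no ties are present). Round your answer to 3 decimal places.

-0.857

Rank hours: 2, 5, 3, 4, 7, 6, 1
Rank score: 4, 3, 6, 5, 2, 1, 7
d = rank(hours) − rank(score): -2, 2, -3, -1, 5, 5, -6; Σd² = 104
ρ = 1 − 6Σd² / [n(n²−1)] = 1 − 6×104 / (7×48) = 1 − 624/336 ≈ -0.857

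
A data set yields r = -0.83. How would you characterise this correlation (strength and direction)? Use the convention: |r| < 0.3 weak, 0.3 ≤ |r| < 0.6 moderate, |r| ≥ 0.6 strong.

r = -0.83 < 0 so the relationship is negative.
|r| = 0.83, which falls in the strong range.

strong negative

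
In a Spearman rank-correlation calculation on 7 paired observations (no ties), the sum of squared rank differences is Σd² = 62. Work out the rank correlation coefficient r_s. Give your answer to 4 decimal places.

ρ = 1 − 6Σd² / [n(n²−1)] = 1 − 6×62 / (7×48)
  = 1 − 372/336 = 1 − 1.10714 ≈ -0.1071

-0.1071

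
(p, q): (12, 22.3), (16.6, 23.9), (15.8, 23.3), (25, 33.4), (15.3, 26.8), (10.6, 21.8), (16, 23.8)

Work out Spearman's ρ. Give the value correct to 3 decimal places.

Rank p: 2, 6, 4, 7, 3, 1, 5
Rank q: 2, 5, 3, 7, 6, 1, 4
d = rank(p) − rank(q): 0, 1, 1, 0, -3, 0, 1; Σd² = 12
ρ = 1 − 6Σd² / [n(n²−1)] = 1 − 6×12 / (7×48) = 1 − 72/336 ≈ 0.786

0.786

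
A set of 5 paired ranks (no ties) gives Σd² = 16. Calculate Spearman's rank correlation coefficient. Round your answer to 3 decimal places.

0.200

ρ = 1 − 6Σd² / [n(n²−1)] = 1 − 6×16 / (5×24)
  = 1 − 96/120 = 1 − 0.8000 ≈ 0.200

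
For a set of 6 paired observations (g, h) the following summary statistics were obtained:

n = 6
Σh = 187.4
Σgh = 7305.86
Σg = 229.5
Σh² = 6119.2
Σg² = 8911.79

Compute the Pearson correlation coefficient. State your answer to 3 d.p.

r = (nΣgh − ΣgΣh) / √[(nΣg² − (Σg)²)(nΣh² − (Σh)²)]
Numerator: 6×7305.86 − 229.5×187.4 = 826.86
Denominator: √[(53470.74 − 52670.25)(36715.2 − 35118.76)] = √[800.49 × 1596.44] = 1130.4575
r = 826.86 / 1130.4575 ≈ 0.731

0.731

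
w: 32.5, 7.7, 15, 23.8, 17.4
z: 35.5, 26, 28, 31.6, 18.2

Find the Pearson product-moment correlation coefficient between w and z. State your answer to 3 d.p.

n = 5, Σw = 96.4, Σz = 139.3, Σw² = 2209.74, Σz² = 4050.05, Σwz = 2842.71
nΣwz − ΣwΣz = 14213.55 − 13428.52 = 785.03
nΣw² − (Σw)² = 11048.7 − 9292.96 = 1755.74; nΣz² − (Σz)² = 20250.25 − 19404.49 = 845.76
r = 785.03 / √(1755.74 × 845.76) = 785.03 / 1218.5790 ≈ 0.644

0.644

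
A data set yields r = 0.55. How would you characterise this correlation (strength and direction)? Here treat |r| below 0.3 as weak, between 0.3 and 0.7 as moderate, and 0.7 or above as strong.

moderate positive

r = 0.55 > 0 so the relationship is positive.
|r| = 0.55, which falls in the moderate range.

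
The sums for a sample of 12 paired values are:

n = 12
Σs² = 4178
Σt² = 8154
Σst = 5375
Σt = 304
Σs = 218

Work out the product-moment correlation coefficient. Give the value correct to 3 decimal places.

r = (nΣst − ΣsΣt) / √[(nΣs² − (Σs)²)(nΣt² − (Σt)²)]
Numerator: 12×5375 − 218×304 = -1772
Denominator: √[(50136 − 47524)(97848 − 92416)] = √[2612 × 5432] = 3766.7471
r = -1772 / 3766.7471 ≈ -0.470

-0.470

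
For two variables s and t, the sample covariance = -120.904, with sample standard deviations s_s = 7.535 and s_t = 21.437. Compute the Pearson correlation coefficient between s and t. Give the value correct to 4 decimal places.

r = Cov(s,t) / (s_s · s_t) = -120.904 / (7.535 × 21.437)
  = -120.904 / 161.5278 ≈ -0.7485

-0.7485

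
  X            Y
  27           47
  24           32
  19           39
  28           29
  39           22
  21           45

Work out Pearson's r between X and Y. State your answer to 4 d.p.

-0.7041

n = 6, ΣX = 158, ΣY = 214, ΣX² = 4412, ΣY² = 8104, ΣXY = 5393
nΣXY − ΣXΣY = 32358 − 33812 = -1454
nΣX² − (ΣX)² = 26472 − 24964 = 1508; nΣY² − (ΣY)² = 48624 − 45796 = 2828
r = -1454 / √(1508 × 2828) = -1454 / 2065.0966 ≈ -0.7041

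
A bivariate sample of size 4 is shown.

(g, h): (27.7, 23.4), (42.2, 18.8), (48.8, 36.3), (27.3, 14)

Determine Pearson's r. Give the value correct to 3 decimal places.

n = 4, Σg = 146, Σh = 92.5, Σg² = 5674.86, Σh² = 2414.69, Σgh = 3595.18
nΣgh − ΣgΣh = 14380.72 − 13505 = 875.72
nΣg² − (Σg)² = 22699.44 − 21316 = 1383.44; nΣh² − (Σh)² = 9658.76 − 8556.25 = 1102.51
r = 875.72 / √(1383.44 × 1102.51) = 875.72 / 1235.0127 ≈ 0.709

0.709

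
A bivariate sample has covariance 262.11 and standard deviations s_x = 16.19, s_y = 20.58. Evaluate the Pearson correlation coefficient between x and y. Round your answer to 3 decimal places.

r = Cov(x,y) / (s_x · s_y) = 262.11 / (16.19 × 20.58)
  = 262.11 / 333.1902 ≈ 0.787

0.787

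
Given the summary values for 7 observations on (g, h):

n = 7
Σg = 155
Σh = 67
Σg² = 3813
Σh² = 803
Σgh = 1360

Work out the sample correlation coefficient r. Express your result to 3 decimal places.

r = (nΣgh − ΣgΣh) / √[(nΣg² − (Σg)²)(nΣh² − (Σh)²)]
Numerator: 7×1360 − 155×67 = -865
Denominator: √[(26691 − 24025)(5621 − 4489)] = √[2666 × 1132] = 1737.2139
r = -865 / 1737.2139 ≈ -0.498

-0.498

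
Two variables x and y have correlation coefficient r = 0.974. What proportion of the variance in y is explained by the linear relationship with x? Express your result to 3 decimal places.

r² = (0.974)² = 0.949

0.949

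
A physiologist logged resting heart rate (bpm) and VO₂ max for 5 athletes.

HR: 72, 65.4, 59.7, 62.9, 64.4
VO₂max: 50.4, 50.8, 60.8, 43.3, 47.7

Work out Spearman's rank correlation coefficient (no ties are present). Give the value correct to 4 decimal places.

Rank HR: 5, 4, 1, 2, 3
Rank VO₂max: 3, 4, 5, 1, 2
d = rank(HR) − rank(VO₂max): 2, 0, -4, 1, 1; Σd² = 22
ρ = 1 − 6Σd² / [n(n²−1)] = 1 − 6×22 / (5×24) = 1 − 132/120 ≈ -0.1000

-0.1000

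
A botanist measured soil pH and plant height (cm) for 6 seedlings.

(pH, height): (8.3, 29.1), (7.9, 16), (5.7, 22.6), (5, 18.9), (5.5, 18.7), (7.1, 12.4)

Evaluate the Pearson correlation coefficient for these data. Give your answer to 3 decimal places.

n = 6, Σx = 39.5, Σy = 117.7, Σx² = 269.45, Σy² = 2474.23, Σxy = 782.14
nΣxy − ΣxΣy = 4692.84 − 4649.15 = 43.69
nΣx² − (Σx)² = 1616.7 − 1560.25 = 56.45; nΣy² − (Σy)² = 14845.38 − 13853.29 = 992.09
r = 43.69 / √(56.45 × 992.09) = 43.69 / 236.6505 ≈ 0.185

0.185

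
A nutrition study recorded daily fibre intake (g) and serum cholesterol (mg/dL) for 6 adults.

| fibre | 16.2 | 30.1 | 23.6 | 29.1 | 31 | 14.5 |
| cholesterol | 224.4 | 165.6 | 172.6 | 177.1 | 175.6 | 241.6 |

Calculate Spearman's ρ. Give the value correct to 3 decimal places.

-0.714

Rank fibre: 2, 5, 3, 4, 6, 1
Rank cholesterol: 5, 1, 2, 4, 3, 6
d = rank(fibre) − rank(cholesterol): -3, 4, 1, 0, 3, -5; Σd² = 60
ρ = 1 − 6Σd² / [n(n²−1)] = 1 − 6×60 / (6×35) = 1 − 360/210 ≈ -0.714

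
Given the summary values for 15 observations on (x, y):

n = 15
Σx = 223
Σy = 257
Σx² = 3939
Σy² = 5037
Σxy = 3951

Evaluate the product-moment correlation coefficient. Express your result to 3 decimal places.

0.207

r = (nΣxy − ΣxΣy) / √[(nΣx² − (Σx)²)(nΣy² − (Σy)²)]
Numerator: 15×3951 − 223×257 = 1954
Denominator: √[(59085 − 49729)(75555 − 66049)] = √[9356 × 9506] = 9430.7018
r = 1954 / 9430.7018 ≈ 0.207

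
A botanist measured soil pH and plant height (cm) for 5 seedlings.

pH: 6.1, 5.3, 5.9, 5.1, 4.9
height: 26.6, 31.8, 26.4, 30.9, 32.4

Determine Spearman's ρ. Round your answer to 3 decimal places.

-0.800

Rank pH: 5, 3, 4, 2, 1
Rank height: 2, 4, 1, 3, 5
d = rank(pH) − rank(height): 3, -1, 3, -1, -4; Σd² = 36
ρ = 1 − 6Σd² / [n(n²−1)] = 1 − 6×36 / (5×24) = 1 − 216/120 ≈ -0.800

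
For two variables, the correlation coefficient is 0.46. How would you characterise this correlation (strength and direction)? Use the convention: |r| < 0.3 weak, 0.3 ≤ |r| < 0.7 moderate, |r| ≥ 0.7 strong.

moderate positive

r = 0.46 > 0 so the relationship is positive.
|r| = 0.46, which falls in the moderate range.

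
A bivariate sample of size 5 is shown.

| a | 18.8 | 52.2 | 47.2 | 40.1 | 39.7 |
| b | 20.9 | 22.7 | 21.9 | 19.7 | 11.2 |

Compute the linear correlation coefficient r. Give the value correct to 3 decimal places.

0.121

n = 5, Σa = 198, Σb = 96.4, Σa² = 8490.22, Σb² = 1945.24, Σab = 3846.15
nΣab − ΣaΣb = 19230.75 − 19087.2 = 143.55
nΣa² − (Σa)² = 42451.1 − 39204 = 3247.1; nΣb² − (Σb)² = 9726.2 − 9292.96 = 433.24
r = 143.55 / √(3247.1 × 433.24) = 143.55 / 1186.0749 ≈ 0.121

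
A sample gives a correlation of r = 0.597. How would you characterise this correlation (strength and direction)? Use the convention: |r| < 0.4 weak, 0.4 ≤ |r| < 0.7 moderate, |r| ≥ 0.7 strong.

r = 0.597 > 0 so the relationship is positive.
|r| = 0.597, which falls in the moderate range.

moderate positive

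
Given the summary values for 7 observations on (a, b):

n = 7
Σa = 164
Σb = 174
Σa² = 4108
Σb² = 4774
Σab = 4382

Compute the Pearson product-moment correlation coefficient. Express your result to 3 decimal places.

0.884

r = (nΣab − ΣaΣb) / √[(nΣa² − (Σa)²)(nΣb² − (Σb)²)]
Numerator: 7×4382 − 164×174 = 2138
Denominator: √[(28756 − 26896)(33418 − 30276)] = √[1860 × 3142] = 2417.4615
r = 2138 / 2417.4615 ≈ 0.884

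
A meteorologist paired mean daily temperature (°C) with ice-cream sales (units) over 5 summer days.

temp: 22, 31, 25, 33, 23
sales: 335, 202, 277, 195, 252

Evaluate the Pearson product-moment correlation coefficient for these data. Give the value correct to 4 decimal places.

n = 5, Σx = 134, Σy = 1261, Σx² = 3688, Σy² = 331287, Σxy = 32788
nΣxy − ΣxΣy = 163940 − 168974 = -5034
nΣx² − (Σx)² = 18440 − 17956 = 484; nΣy² − (Σy)² = 1656435 − 1590121 = 66314
r = -5034 / √(484 × 66314) = -5034 / 5665.3311 ≈ -0.8886

-0.8886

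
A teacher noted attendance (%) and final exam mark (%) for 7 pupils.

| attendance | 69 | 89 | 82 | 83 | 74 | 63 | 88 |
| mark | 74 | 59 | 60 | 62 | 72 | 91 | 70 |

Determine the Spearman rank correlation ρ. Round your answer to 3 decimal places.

-0.857

Rank attendance: 2, 7, 4, 5, 3, 1, 6
Rank mark: 6, 1, 2, 3, 5, 7, 4
d = rank(attendance) − rank(mark): -4, 6, 2, 2, -2, -6, 2; Σd² = 104
ρ = 1 − 6Σd² / [n(n²−1)] = 1 − 6×104 / (7×48) = 1 − 624/336 ≈ -0.857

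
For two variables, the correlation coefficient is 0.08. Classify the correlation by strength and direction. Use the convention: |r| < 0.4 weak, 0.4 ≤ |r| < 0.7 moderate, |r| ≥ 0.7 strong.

weak positive

r = 0.08 > 0 so the relationship is positive.
|r| = 0.08, which falls in the weak range.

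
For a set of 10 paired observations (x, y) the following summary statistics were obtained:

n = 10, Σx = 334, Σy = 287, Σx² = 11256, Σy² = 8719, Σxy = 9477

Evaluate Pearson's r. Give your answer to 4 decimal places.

r = (nΣxy − ΣxΣy) / √[(nΣx² − (Σx)²)(nΣy² − (Σy)²)]
Numerator: 10×9477 − 334×287 = -1088
Denominator: √[(112560 − 111556)(87190 − 82369)] = √[1004 × 4821] = 2200.0645
r = -1088 / 2200.0645 ≈ -0.4945

-0.4945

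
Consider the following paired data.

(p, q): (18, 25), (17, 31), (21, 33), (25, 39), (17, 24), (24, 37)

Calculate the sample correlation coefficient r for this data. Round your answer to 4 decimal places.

n = 6, Σp = 122, Σq = 189, Σp² = 2544, Σq² = 6141, Σpq = 3941
nΣpq − ΣpΣq = 23646 − 23058 = 588
nΣp² − (Σp)² = 15264 − 14884 = 380; nΣq² − (Σq)² = 36846 − 35721 = 1125
r = 588 / √(380 × 1125) = 588 / 653.8348 ≈ 0.8993

0.8993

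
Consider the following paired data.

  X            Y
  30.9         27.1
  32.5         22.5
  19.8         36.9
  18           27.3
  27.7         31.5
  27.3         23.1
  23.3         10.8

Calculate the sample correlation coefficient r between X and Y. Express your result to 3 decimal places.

-0.185

n = 7, ΣX = 179.5, ΣY = 179.2, ΣX² = 4782.57, ΣY² = 4990.06, ΣXY = 4545.48
nΣXY − ΣXΣY = 31818.36 − 32166.4 = -348.04
nΣX² − (ΣX)² = 33477.99 − 32220.25 = 1257.74; nΣY² − (ΣY)² = 34930.42 − 32112.64 = 2817.78
r = -348.04 / √(1257.74 × 2817.78) = -348.04 / 1882.5607 ≈ -0.185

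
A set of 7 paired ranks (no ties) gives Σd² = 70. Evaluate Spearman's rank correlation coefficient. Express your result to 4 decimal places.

-0.2500

ρ = 1 − 6Σd² / [n(n²−1)] = 1 − 6×70 / (7×48)
  = 1 − 420/336 = 1 − 1.25000 ≈ -0.2500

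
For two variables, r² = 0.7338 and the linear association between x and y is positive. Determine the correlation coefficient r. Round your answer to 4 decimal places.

|r| = √0.7338 = 0.8566
The association is positive, so r = 0.8566.

0.8566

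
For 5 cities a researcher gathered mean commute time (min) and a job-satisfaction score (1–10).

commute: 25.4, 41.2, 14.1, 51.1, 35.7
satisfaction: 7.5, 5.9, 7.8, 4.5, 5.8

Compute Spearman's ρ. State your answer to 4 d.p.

Rank commute: 2, 4, 1, 5, 3
Rank satisfaction: 4, 3, 5, 1, 2
d = rank(commute) − rank(satisfaction): -2, 1, -4, 4, 1; Σd² = 38
ρ = 1 − 6Σd² / [n(n²−1)] = 1 − 6×38 / (5×24) = 1 − 228/120 ≈ -0.9000

-0.9000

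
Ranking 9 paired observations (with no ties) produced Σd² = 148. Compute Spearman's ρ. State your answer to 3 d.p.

ρ = 1 − 6Σd² / [n(n²−1)] = 1 − 6×148 / (9×80)
  = 1 − 888/720 = 1 − 1.2333 ≈ -0.233

-0.233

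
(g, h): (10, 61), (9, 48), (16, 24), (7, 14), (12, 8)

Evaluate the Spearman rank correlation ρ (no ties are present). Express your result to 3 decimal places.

-0.100

Rank g: 3, 2, 5, 1, 4
Rank h: 5, 4, 3, 2, 1
d = rank(g) − rank(h): -2, -2, 2, -1, 3; Σd² = 22
ρ = 1 − 6Σd² / [n(n²−1)] = 1 − 6×22 / (5×24) = 1 − 132/120 ≈ -0.100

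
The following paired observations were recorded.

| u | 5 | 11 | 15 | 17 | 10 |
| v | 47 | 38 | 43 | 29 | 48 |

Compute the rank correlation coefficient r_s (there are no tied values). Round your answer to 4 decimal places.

-0.8000

Rank u: 1, 3, 4, 5, 2
Rank v: 4, 2, 3, 1, 5
d = rank(u) − rank(v): -3, 1, 1, 4, -3; Σd² = 36
ρ = 1 − 6Σd² / [n(n²−1)] = 1 − 6×36 / (5×24) = 1 − 216/120 ≈ -0.8000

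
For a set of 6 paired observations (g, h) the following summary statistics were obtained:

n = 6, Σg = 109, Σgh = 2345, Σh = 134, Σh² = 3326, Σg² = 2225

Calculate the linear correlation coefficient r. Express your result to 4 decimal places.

-0.3127

r = (nΣgh − ΣgΣh) / √[(nΣg² − (Σg)²)(nΣh² − (Σh)²)]
Numerator: 6×2345 − 109×134 = -536
Denominator: √[(13350 − 11881)(19956 − 17956)] = √[1469 × 2000] = 1714.0595
r = -536 / 1714.0595 ≈ -0.3127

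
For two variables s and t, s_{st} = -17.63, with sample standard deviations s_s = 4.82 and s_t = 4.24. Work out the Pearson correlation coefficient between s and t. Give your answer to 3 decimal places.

r = Cov(s,t) / (s_s · s_t) = -17.63 / (4.82 × 4.24)
  = -17.63 / 20.4368 ≈ -0.863

-0.863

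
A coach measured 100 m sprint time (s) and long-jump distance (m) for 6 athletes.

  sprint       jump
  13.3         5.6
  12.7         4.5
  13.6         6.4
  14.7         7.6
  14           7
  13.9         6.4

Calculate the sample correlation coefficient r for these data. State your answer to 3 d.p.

n = 6, Σx = 82.2, Σy = 37.5, Σx² = 1128.44, Σy² = 240.29, Σxy = 517.35
nΣxy − ΣxΣy = 3104.1 − 3082.5 = 21.6
nΣx² − (Σx)² = 6770.64 − 6756.84 = 13.8; nΣy² − (Σy)² = 1441.74 − 1406.25 = 35.49
r = 21.6 / √(13.8 × 35.49) = 21.6 / 22.1306 ≈ 0.976

0.976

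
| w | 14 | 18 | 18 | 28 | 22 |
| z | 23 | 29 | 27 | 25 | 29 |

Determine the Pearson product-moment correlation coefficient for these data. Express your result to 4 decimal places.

n = 5, Σw = 100, Σz = 133, Σw² = 2112, Σz² = 3565, Σwz = 2668
nΣwz − ΣwΣz = 13340 − 13300 = 40
nΣw² − (Σw)² = 10560 − 10000 = 560; nΣz² − (Σz)² = 17825 − 17689 = 136
r = 40 / √(560 × 136) = 40 / 275.9710 ≈ 0.1449

0.1449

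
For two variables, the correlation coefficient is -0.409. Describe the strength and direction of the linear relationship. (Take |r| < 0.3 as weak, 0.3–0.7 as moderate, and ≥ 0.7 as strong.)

r = -0.409 < 0 so the relationship is negative.
|r| = 0.409, which falls in the moderate range.

moderate negative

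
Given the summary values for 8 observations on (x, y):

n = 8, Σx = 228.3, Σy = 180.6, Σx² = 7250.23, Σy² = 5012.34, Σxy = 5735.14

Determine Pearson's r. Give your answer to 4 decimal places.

r = (nΣxy − ΣxΣy) / √[(nΣx² − (Σx)²)(nΣy² − (Σy)²)]
Numerator: 8×5735.14 − 228.3×180.6 = 4650.14
Denominator: √[(58001.84 − 52120.89)(40098.72 − 32616.36)] = √[5880.95 × 7482.36] = 6633.5047
r = 4650.14 / 6633.5047 ≈ 0.7010

0.7010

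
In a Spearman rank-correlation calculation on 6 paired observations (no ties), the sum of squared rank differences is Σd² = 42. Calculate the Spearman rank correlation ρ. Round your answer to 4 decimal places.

-0.2000

ρ = 1 − 6Σd² / [n(n²−1)] = 1 − 6×42 / (6×35)
  = 1 − 252/210 = 1 − 1.20000 ≈ -0.2000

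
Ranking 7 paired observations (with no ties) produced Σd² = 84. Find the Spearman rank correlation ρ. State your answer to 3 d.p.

ρ = 1 − 6Σd² / [n(n²−1)] = 1 − 6×84 / (7×48)
  = 1 − 504/336 = 1 − 1.5000 ≈ -0.500

-0.500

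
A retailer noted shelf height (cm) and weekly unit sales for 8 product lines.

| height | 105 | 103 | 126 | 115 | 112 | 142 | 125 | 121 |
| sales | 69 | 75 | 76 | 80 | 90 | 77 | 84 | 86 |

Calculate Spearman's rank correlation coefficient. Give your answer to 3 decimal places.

0.238

Rank height: 2, 1, 7, 4, 3, 8, 6, 5
Rank sales: 1, 2, 3, 5, 8, 4, 6, 7
d = rank(height) − rank(sales): 1, -1, 4, -1, -5, 4, 0, -2; Σd² = 64
ρ = 1 − 6Σd² / [n(n²−1)] = 1 − 6×64 / (8×63) = 1 − 384/504 ≈ 0.238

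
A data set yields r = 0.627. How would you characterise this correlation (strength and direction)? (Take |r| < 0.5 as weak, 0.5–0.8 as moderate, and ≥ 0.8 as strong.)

moderate positive

r = 0.627 > 0 so the relationship is positive.
|r| = 0.627, which falls in the moderate range.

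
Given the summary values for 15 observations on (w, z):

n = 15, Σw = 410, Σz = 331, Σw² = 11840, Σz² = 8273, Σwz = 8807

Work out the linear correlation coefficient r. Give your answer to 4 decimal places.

r = (nΣwz − ΣwΣz) / √[(nΣw² − (Σw)²)(nΣz² − (Σz)²)]
Numerator: 15×8807 − 410×331 = -3605
Denominator: √[(177600 − 168100)(124095 − 109561)] = √[9500 × 14534] = 11750.4468
r = -3605 / 11750.4468 ≈ -0.3068

-0.3068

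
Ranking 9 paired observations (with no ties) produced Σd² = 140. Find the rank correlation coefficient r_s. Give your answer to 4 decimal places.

-0.1667

ρ = 1 − 6Σd² / [n(n²−1)] = 1 − 6×140 / (9×80)
  = 1 − 840/720 = 1 − 1.16667 ≈ -0.1667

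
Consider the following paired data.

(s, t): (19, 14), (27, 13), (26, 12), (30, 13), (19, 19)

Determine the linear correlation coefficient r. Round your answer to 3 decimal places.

n = 5, Σs = 121, Σt = 71, Σs² = 3027, Σt² = 1039, Σst = 1680
nΣst − ΣsΣt = 8400 − 8591 = -191
nΣs² − (Σs)² = 15135 − 14641 = 494; nΣt² − (Σt)² = 5195 − 5041 = 154
r = -191 / √(494 × 154) = -191 / 275.8188 ≈ -0.692

-0.692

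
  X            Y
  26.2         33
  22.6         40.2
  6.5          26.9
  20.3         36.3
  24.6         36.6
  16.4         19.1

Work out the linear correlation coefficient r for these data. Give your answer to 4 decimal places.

n = 6, ΣX = 116.6, ΣY = 192.1, ΣX² = 2525.66, ΣY² = 6450.71, ΣXY = 3898.46
nΣXY − ΣXΣY = 23390.76 − 22398.86 = 991.9
nΣX² − (ΣX)² = 15153.96 − 13595.56 = 1558.4; nΣY² − (ΣY)² = 38704.26 − 36902.41 = 1801.85
r = 991.9 / √(1558.4 × 1801.85) = 991.9 / 1675.7097 ≈ 0.5919

0.5919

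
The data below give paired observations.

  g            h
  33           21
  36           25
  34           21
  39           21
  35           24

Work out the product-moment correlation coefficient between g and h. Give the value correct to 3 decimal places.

0.067

n = 5, Σg = 177, Σh = 112, Σg² = 6287, Σh² = 2524, Σgh = 3966
nΣgh − ΣgΣh = 19830 − 19824 = 6
nΣg² − (Σg)² = 31435 − 31329 = 106; nΣh² − (Σh)² = 12620 − 12544 = 76
r = 6 / √(106 × 76) = 6 / 89.7552 ≈ 0.067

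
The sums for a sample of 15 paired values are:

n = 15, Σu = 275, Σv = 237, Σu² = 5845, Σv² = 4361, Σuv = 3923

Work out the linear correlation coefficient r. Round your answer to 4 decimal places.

-0.5997

r = (nΣuv − ΣuΣv) / √[(nΣu² − (Σu)²)(nΣv² − (Σv)²)]
Numerator: 15×3923 − 275×237 = -6330
Denominator: √[(87675 − 75625)(65415 − 56169)] = √[12050 × 9246] = 10555.2972
r = -6330 / 10555.2972 ≈ -0.5997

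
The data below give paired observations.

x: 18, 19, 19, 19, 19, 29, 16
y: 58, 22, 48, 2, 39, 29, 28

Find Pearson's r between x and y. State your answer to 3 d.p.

n = 7, Σx = 139, Σy = 226, Σx² = 2865, Σy² = 9302, Σxy = 4442
nΣxy − ΣxΣy = 31094 − 31414 = -320
nΣx² − (Σx)² = 20055 − 19321 = 734; nΣy² − (Σy)² = 65114 − 51076 = 14038
r = -320 / √(734 × 14038) = -320 / 3209.9676 ≈ -0.100

-0.100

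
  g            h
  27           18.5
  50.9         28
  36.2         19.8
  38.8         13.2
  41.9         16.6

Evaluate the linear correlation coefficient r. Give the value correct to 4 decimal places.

0.5498

n = 5, Σg = 194.8, Σh = 96.1, Σg² = 7891.3, Σh² = 1968.09, Σgh = 3849.16
nΣgh − ΣgΣh = 19245.8 − 18720.28 = 525.52
nΣg² − (Σg)² = 39456.5 − 37947.04 = 1509.46; nΣh² − (Σh)² = 9840.45 − 9235.21 = 605.24
r = 525.52 / √(1509.46 × 605.24) = 525.52 / 955.8167 ≈ 0.5498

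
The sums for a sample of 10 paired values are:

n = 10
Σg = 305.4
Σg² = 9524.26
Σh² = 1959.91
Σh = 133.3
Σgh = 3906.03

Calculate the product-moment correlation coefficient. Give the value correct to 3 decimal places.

-0.868

r = (nΣgh − ΣgΣh) / √[(nΣg² − (Σg)²)(nΣh² − (Σh)²)]
Numerator: 10×3906.03 − 305.4×133.3 = -1649.52
Denominator: √[(95242.6 − 93269.16)(19599.1 − 17768.89)] = √[1973.44 × 1830.21] = 1900.4762
r = -1649.52 / 1900.4762 ≈ -0.868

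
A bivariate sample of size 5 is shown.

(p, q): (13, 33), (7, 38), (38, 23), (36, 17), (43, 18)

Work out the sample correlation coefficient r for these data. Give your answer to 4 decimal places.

n = 5, Σp = 137, Σq = 129, Σp² = 4807, Σq² = 3675, Σpq = 2955
nΣpq − ΣpΣq = 14775 − 17673 = -2898
nΣp² − (Σp)² = 24035 − 18769 = 5266; nΣq² − (Σq)² = 18375 − 16641 = 1734
r = -2898 / √(5266 × 1734) = -2898 / 3021.7948 ≈ -0.9590

-0.9590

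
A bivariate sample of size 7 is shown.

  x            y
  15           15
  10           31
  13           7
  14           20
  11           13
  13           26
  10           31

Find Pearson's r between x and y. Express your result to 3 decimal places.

-0.542

n = 7, Σx = 86, Σy = 143, Σx² = 1080, Σy² = 3441, Σxy = 1697
nΣxy − ΣxΣy = 11879 − 12298 = -419
nΣx² − (Σx)² = 7560 − 7396 = 164; nΣy² − (Σy)² = 24087 − 20449 = 3638
r = -419 / √(164 × 3638) = -419 / 772.4196 ≈ -0.542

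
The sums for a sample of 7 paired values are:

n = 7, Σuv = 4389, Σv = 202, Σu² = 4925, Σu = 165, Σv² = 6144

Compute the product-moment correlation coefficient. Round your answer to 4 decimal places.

r = (nΣuv − ΣuΣv) / √[(nΣu² − (Σu)²)(nΣv² − (Σv)²)]
Numerator: 7×4389 − 165×202 = -2607
Denominator: √[(34475 − 27225)(43008 − 40804)] = √[7250 × 2204] = 3997.3741
r = -2607 / 3997.3741 ≈ -0.6522

-0.6522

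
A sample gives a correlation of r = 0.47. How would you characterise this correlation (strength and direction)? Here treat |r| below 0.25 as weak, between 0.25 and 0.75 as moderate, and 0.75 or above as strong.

moderate positive

r = 0.47 > 0 so the relationship is positive.
|r| = 0.47, which falls in the moderate range.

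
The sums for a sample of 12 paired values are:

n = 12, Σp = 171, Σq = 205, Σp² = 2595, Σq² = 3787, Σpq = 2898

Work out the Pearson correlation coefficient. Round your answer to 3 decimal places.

r = (nΣpq − ΣpΣq) / √[(nΣp² − (Σp)²)(nΣq² − (Σq)²)]
Numerator: 12×2898 − 171×205 = -279
Denominator: √[(31140 − 29241)(45444 − 42025)] = √[1899 × 3419] = 2548.0740
r = -279 / 2548.0740 ≈ -0.109

-0.109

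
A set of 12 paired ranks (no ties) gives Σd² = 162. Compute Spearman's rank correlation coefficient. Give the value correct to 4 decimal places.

ρ = 1 − 6Σd² / [n(n²−1)] = 1 − 6×162 / (12×143)
  = 1 − 972/1716 = 1 − 0.56643 ≈ 0.4336

0.4336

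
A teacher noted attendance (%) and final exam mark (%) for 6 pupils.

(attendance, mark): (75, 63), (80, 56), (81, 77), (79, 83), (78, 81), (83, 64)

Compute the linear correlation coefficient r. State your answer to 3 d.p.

-0.055

n = 6, Σx = 476, Σy = 424, Σx² = 37800, Σy² = 30580, Σxy = 33629
nΣxy − ΣxΣy = 201774 − 201824 = -50
nΣx² − (Σx)² = 226800 − 226576 = 224; nΣy² − (Σy)² = 183480 − 179776 = 3704
r = -50 / √(224 × 3704) = -50 / 910.8765 ≈ -0.055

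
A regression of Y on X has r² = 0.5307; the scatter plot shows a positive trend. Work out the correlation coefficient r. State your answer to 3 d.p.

|r| = √0.5307 = 0.728
The association is positive, so r = 0.728.

0.728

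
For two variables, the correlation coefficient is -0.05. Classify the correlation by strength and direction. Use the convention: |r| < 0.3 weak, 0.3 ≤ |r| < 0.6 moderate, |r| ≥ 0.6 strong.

weak negative

r = -0.05 < 0 so the relationship is negative.
|r| = 0.05, which falls in the weak range.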